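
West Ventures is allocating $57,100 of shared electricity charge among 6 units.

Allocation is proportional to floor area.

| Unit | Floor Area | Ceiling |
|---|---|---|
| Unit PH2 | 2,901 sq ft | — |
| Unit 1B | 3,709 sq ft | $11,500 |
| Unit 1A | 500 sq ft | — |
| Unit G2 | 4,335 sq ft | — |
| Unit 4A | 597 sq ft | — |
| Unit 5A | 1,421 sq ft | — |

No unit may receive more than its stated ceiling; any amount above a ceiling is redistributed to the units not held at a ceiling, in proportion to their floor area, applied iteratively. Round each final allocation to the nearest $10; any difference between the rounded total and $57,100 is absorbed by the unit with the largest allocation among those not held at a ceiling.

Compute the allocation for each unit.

Combined floor area = 13,463.
Pro-rata shares before constraints: Unit PH2 12,303.88; Unit 1B 15,730.81; Unit 1A 2,120.63; Unit G2 18,385.84; Unit 4A 2,532.03; Unit 5A 6,026.82.
Capped: Unit 1B ($11,500); remaining pool $45,600 reallocated over remaining floor area 9,754.
Remaining shares: Unit PH2 13,562.19 → $13,560; Unit 1A 2,337.50 → $2,340; Unit G2 20,266.15 → $20,270; Unit 4A 2,790.98 → $2,790; Unit 5A 6,643.18 → $6,640.

Unit PH2: $13,560; Unit 1B: $11,500; Unit 1A: $2,340; Unit G2: $20,270; Unit 4A: $2,790; Unit 5A: $6,640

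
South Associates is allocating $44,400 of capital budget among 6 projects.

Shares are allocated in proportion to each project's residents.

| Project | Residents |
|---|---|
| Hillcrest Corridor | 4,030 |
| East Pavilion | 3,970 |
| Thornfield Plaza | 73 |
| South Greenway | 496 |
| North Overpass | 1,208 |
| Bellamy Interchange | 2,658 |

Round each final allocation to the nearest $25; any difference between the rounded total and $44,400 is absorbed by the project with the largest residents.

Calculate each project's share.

Hillcrest Corridor: $14,375 · East Pavilion: $14,175 · Thornfield Plaza: $250 · South Greenway: $1,775 · North Overpass: $4,325 · Bellamy Interchange: $9,500

Residents total: 12,435.
Raw shares: Hillcrest Corridor 4,030/12,435 × $44,400 = 14,389.38; East Pavilion 3,970/12,435 × $44,400 = 14,175.15; Thornfield Plaza 73/12,435 × $44,400 = 260.65; South Greenway 496/12,435 × $44,400 = 1,771.00; North Overpass 1,208/12,435 × $44,400 = 4,313.24; Bellamy Interchange 2,658/12,435 × $44,400 = 9,490.57.
After rounding ($25): Hillcrest Corridor $14,400; East Pavilion $14,175; Thornfield Plaza $250; South Greenway $1,775; North Overpass $4,325; Bellamy Interchange $9,500. Sum = $44,425.
Difference $44,400 − $44,425 = −$25 applied to largest residents (Hillcrest Corridor): Hillcrest Corridor becomes $14,375.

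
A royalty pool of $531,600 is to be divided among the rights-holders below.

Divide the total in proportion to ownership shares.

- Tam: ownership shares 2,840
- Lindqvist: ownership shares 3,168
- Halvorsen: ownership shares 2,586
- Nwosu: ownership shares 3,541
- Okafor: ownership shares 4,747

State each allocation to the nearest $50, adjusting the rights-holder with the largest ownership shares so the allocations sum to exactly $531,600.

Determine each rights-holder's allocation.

Tam: $89,450 · Lindqvist: $99,750 · Halvorsen: $81,450 · Nwosu: $111,500 · Okafor: $149,450

Ownership shares total: 16,882.
Raw shares: Tam 2,840/16,882 × $531,600 = 89,429.21; Lindqvist 3,168/16,882 × $531,600 = 99,757.66; Halvorsen 2,586/16,882 × $531,600 = 81,430.97; Nwosu 3,541/16,882 × $531,600 = 111,503.12; Okafor 4,747/16,882 × $531,600 = 149,479.04.
After rounding ($50): Tam $89,450; Lindqvist $99,750; Halvorsen $81,450; Nwosu $111,500; Okafor $149,500. Sum = $531,650.
Difference $531,600 − $531,650 = −$50 applied to largest ownership shares (Okafor): Okafor becomes $149,450.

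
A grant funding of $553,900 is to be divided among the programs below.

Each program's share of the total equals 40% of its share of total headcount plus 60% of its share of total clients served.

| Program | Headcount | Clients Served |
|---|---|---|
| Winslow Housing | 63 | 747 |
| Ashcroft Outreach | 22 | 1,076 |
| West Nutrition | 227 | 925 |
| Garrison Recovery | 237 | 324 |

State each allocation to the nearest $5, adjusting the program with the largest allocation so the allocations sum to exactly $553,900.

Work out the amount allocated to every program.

Winslow Housing: $106,240 · Ashcroft Outreach: $125,285 · West Nutrition: $191,675 · Garrison Recovery: $130,700

Totals — headcount 549, clients served 3,072.
Combined weights (40% headcount + 60% clients served): Winslow Housing 0.1918; Ashcroft Outreach 0.2262; West Nutrition 0.3461; Garrison Recovery 0.2360.
Raw shares: Winslow Housing 106,238.06; Ashcroft Outreach 125,284.09; West Nutrition 191,680.24; Garrison Recovery 130,697.60.
Rounded to nearest $5: Winslow Housing $106,240; Ashcroft Outreach $125,285; West Nutrition $191,680; Garrison Recovery $130,700. Sum = $553,905.
Difference $553,900 − $553,905 = −$5 applied to largest allocation (West Nutrition): West Nutrition becomes $191,675.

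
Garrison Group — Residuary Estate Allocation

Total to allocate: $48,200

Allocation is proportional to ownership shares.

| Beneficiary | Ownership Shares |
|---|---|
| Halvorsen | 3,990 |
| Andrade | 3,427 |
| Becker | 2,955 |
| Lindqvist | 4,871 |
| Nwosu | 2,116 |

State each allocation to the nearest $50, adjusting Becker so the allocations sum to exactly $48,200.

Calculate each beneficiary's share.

Halvorsen: $11,100; Andrade: $9,500; Becker: $8,150; Lindqvist: $13,550; Nwosu: $5,900

Ownership shares total: 17,359.
Proportional shares: Halvorsen 3,990/17,359 × $48,200 = 11,078.86; Andrade 3,427/17,359 × $48,200 = 9,515.61; Becker 2,955/17,359 × $48,200 = 8,205.02; Lindqvist 4,871/17,359 × $48,200 = 13,525.10; Nwosu 2,116/17,359 × $48,200 = 5,875.41.
After rounding ($50): Halvorsen $11,100; Andrade $9,500; Becker $8,200; Lindqvist $13,550; Nwosu $5,900. Sum = $48,250.
Difference $48,200 − $48,250 = −$50 applied to Becker: Becker becomes $8,150.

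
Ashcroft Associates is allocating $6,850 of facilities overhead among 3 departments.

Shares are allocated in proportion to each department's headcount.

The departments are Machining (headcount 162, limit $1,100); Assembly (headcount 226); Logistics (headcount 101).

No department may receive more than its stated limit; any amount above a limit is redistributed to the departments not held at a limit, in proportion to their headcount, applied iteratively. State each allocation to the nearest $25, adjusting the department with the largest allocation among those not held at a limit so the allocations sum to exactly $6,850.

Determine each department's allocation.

Machining: $1,100 · Assembly: $3,975 · Logistics: $1,775

Headcount total: 489.
Unconstrained shares: Machining 2,269.33; Assembly 3,165.85; Logistics 1,414.83.
Cap binds for Machining ($1,100); remaining pool $5,750 reallocated over remaining headcount 327.
Redistributed shares: Assembly 3,974.01 → $3,975; Logistics 1,775.99 → $1,775.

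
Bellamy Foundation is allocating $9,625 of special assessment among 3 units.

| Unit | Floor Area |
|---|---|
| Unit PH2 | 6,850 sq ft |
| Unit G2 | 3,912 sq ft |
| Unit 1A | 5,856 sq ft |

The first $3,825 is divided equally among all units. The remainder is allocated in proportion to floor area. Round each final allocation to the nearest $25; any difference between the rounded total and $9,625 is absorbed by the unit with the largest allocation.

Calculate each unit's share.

Equal tier: $3,825 ÷ 3 = $1,275 apiece.
Remainder $5,800 by floor area (total 16,618): Unit PH2 2,390.78 → $2,400; Unit G2 1,365.36 → $1,375; Unit 1A 2,043.86 → $2,050.
Rounding difference −$25 on remainder applied to Unit PH2.
Totals: Unit PH2 $1,275 + $2,375 = $3,650; Unit G2 $1,275 + $1,375 = $2,650; Unit 1A $1,275 + $2,050 = $3,325.

Unit PH2: $3,650 · Unit G2: $2,650 · Unit 1A: $3,325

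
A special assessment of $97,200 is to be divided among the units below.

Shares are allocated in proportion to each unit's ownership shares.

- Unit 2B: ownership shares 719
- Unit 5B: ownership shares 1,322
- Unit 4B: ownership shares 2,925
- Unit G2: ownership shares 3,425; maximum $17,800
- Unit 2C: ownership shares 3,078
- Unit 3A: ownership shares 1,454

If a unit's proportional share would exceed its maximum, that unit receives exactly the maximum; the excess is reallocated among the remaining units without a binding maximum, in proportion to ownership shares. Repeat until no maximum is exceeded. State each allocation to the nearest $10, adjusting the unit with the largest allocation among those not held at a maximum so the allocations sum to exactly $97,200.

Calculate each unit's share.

Combined ownership shares = 12,923.
Unconstrained shares: Unit 2B 5,407.94; Unit 5B 9,943.39; Unit 4B 22,000.31; Unit G2 25,761.05; Unit 2C 23,151.09; Unit 3A 10,936.22.
Cap binds for Unit G2 ($17,800); remaining pool $79,400 reallocated over remaining ownership shares 9,498.
Remaining shares: Unit 2B 6,010.59 → $6,010; Unit 5B 11,051.46 → $11,050; Unit 4B 24,451.99 → $24,450; Unit 2C 25,731.02 → $25,730; Unit 3A 12,154.94 → $12,150.
Rounding difference +$10 applied to Unit 2C → $25,740.

Unit 2B: $6,010 · Unit 5B: $11,050 · Unit 4B: $24,450 · Unit G2: $17,800 · Unit 2C: $25,740 · Unit 3A: $12,150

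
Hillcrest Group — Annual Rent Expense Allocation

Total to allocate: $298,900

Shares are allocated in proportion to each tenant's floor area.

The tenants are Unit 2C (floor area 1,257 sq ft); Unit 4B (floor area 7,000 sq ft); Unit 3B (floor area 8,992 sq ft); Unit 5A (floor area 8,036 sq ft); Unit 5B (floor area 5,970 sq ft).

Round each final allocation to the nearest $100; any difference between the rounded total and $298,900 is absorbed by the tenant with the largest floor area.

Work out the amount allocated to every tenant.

Floor area total: 1,257 + 7,000 + 8,992 + 8,036 + 5,970 = 31,255.
Proportional shares: Unit 2C 12,021.03; Unit 4B 66,942.89; Unit 3B 85,992.92; Unit 5A 76,850.44; Unit 5B 57,092.72.
At nearest $100: Unit 2C $12,000; Unit 4B $66,900; Unit 3B $86,000; Unit 5A $76,900; Unit 5B $57,100. Sum = $298,900.
Sum already equals the total — no adjustment.

Unit 2C: $12,000 · Unit 4B: $66,900 · Unit 3B: $86,000 · Unit 5A: $76,900 · Unit 5B: $57,100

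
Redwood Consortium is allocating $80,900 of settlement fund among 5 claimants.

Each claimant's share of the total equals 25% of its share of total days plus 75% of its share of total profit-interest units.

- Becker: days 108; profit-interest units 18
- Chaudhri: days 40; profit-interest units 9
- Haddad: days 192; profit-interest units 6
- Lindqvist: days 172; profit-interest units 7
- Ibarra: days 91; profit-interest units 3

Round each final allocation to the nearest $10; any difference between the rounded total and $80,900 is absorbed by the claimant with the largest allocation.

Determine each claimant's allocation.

Days total 603; profit-interest units total 43.
Composite weights (25% days + 75% profit-interest units): Becker 0.3587; Chaudhri 0.1736; Haddad 0.1843; Lindqvist 0.1934; Ibarra 0.0901.
Proportional shares: Becker 29,021.23; Chaudhri 14,041.04; Haddad 14,906.08; Lindqvist 15,646.31; Ibarra 7,285.34.
Rounded to nearest $10: Becker $29,020; Chaudhri $14,040; Haddad $14,910; Lindqvist $15,650; Ibarra $7,290. Sum = $80,910.
Difference $80,900 − $80,910 = −$10 applied to largest allocation (Becker): Becker becomes $29,010.

Becker: $29,010; Chaudhri: $14,040; Haddad: $14,910; Lindqvist: $15,650; Ibarra: $7,290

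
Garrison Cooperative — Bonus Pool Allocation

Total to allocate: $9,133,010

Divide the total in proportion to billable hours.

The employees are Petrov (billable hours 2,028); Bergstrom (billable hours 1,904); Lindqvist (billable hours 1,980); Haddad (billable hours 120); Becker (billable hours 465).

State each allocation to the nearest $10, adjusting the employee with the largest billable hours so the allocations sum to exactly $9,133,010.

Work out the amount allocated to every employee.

Sum of billable hours: 6,497.
Raw shares: Petrov 2,028/6,497 × $9,133,010 = 2,850,814.88; Bergstrom 1,904/6,497 × $9,133,010 = 2,676,504.70; Lindqvist 1,980/6,497 × $9,133,010 = 2,783,339.97; Haddad 120/6,497 × $9,133,010 = 168,687.27; Becker 465/6,497 × $9,133,010 = 653,663.18.
After rounding ($10): Petrov $2,850,810; Bergstrom $2,676,500; Lindqvist $2,783,340; Haddad $168,690; Becker $653,660. Sum = $9,133,000.
Difference $9,133,010 − $9,133,000 = +$10 applied to largest billable hours (Petrov): Petrov becomes $2,850,820.

Petrov: $2,850,820; Bergstrom: $2,676,500; Lindqvist: $2,783,340; Haddad: $168,690; Becker: $653,660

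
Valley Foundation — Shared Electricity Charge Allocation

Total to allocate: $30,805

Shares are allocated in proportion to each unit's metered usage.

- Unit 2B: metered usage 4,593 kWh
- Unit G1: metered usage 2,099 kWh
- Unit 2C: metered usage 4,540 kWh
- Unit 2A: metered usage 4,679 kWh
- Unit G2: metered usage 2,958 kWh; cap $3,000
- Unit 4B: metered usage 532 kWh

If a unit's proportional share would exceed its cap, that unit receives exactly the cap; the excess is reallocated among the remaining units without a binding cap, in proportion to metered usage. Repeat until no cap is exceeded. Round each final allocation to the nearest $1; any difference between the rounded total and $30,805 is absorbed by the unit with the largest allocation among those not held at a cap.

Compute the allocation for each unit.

Unit 2B: $7,767 · Unit G1: $3,549 · Unit 2C: $7,677 · Unit 2A: $7,912 · Unit G2: $3,000 · Unit 4B: $900

Sum of metered usage: 19,401.
Unconstrained shares: Unit 2B 7,292.79; Unit G1 3,332.80; Unit 2C 7,208.63; Unit 2A 7,429.34; Unit G2 4,696.73; Unit 4B 844.71.
Capped: Unit G2 ($3,000); balance $27,805 reallocated over remaining metered usage 16,443.
Redistributed shares: Unit 2B 7,766.73 → $7,767; Unit G1 3,549.39 → $3,549; Unit 2C 7,677.11 → $7,677; Unit 2A 7,912.16 → $7,912; Unit 4B 899.61 → $900.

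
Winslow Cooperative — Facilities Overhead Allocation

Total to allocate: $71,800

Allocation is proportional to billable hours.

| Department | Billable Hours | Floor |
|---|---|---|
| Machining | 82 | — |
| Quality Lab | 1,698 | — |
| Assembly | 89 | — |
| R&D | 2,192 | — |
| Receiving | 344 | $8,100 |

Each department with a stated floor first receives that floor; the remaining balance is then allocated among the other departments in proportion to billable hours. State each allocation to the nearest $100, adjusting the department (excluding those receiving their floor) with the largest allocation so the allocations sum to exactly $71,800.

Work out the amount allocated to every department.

Machining: $1,300 | Quality Lab: $26,600 | Assembly: $1,400 | R&D: $34,400 | Receiving: $8,100

Fund the minimums — Receiving $8,100. Balance $63,700.
Balance split over remaining billable hours 4,061: Machining 1,286.23 → $1,300; Quality Lab 26,634.47 → $26,600; Assembly 1,396.04 → $1,400; R&D 34,383.26 → $34,400.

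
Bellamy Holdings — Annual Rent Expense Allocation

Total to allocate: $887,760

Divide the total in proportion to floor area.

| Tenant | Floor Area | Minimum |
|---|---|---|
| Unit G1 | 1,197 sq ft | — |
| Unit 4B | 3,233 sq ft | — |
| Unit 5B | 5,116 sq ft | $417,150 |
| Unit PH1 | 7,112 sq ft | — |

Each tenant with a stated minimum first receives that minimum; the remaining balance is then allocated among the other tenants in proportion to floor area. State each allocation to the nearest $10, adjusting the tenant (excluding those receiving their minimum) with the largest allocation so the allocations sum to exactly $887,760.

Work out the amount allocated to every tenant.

Unit G1: $48,810 · Unit 4B: $131,820 · Unit 5B: $417,150 · Unit PH1: $289,980

Guaranteed amounts: Unit 5B $417,150. Residual $470,610.
Residual split over remaining floor area 11,542: Unit G1 48,806.11 → $48,810; Unit 4B 131,821.36 → $131,820; Unit PH1 289,982.53 → $289,980.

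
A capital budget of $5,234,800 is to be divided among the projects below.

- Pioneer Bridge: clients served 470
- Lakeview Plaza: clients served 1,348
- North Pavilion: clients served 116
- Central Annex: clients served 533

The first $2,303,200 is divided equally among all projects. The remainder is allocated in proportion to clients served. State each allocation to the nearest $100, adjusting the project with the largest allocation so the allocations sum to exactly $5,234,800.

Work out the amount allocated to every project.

Equal tier: $2,303,200 ÷ 4 = $575,800 apiece.
Remainder $2,931,600 by clients served (total 2,467): Pioneer Bridge 558,513.17 → $558,500; Lakeview Plaza 1,601,863.32 → $1,601,900; North Pavilion 137,845.80 → $137,800; Central Annex 633,377.71 → $633,400.
Totals: Pioneer Bridge $575,800 + $558,500 = $1,134,300; Lakeview Plaza $575,800 + $1,601,900 = $2,177,700; North Pavilion $575,800 + $137,800 = $713,600; Central Annex $575,800 + $633,400 = $1,209,200.

Pioneer Bridge: $1,134,300 | Lakeview Plaza: $2,177,700 | North Pavilion: $713,600 | Central Annex: $1,209,200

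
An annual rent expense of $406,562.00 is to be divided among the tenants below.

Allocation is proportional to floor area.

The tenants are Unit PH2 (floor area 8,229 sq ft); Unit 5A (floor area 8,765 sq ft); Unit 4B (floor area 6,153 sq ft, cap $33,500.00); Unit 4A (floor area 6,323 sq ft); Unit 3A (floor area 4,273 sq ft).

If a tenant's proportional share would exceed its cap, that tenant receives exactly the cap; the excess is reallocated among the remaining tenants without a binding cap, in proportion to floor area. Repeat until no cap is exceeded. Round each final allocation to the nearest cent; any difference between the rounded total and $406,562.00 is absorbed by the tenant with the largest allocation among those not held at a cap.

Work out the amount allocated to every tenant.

Total floor area = 33,743.
Proportional shares (ignoring caps): Unit PH2 99,149.4146; Unit 5A 105,607.5610; Unit 4B 74,136.1463; Unit 4A 76,184.4390; Unit 3A 51,484.4390.
Held at cap: Unit 4B ($33,500.00); remaining pool $373,062.00 reallocated over remaining floor area 27,590.
Shares after redistribution: Unit PH2 111,269.5614 → $111,269.56; Unit 5A 118,517.1595 → $118,517.16; Unit 4A 85,497.3188 → $85,497.32; Unit 3A 57,777.9603 → $57,777.96.

Unit PH2: $111,269.56 | Unit 5A: $118,517.16 | Unit 4B: $33,500.00 | Unit 4A: $85,497.32 | Unit 3A: $57,777.96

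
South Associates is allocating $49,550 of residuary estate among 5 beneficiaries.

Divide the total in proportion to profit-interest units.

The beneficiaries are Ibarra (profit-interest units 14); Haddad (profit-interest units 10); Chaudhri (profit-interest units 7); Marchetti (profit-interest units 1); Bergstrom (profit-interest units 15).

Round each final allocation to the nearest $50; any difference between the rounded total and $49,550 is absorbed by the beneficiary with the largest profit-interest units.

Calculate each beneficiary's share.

Profit-interest units total: 14 + 10 + 7 + 1 + 15 = 47.
Raw shares: Ibarra 14,759.57; Haddad 10,542.55; Chaudhri 7,379.79; Marchetti 1,054.26; Bergstrom 15,813.83.
After rounding ($50): Ibarra $14,750; Haddad $10,550; Chaudhri $7,400; Marchetti $1,050; Bergstrom $15,800. Sum = $49,550.
Sum already equals the total — no adjustment.

Ibarra: $14,750; Haddad: $10,550; Chaudhri: $7,400; Marchetti: $1,050; Bergstrom: $15,800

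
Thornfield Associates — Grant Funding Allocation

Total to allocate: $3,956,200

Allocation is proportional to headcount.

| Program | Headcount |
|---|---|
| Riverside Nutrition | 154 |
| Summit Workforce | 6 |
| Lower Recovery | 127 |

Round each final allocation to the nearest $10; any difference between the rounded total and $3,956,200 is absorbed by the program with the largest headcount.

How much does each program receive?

Total headcount = 154 + 6 + 127 = 287.
Proportional shares: Riverside Nutrition 2,122,839.02; Summit Workforce 82,708.01; Lower Recovery 1,750,652.96.
At nearest $10: Riverside Nutrition $2,122,840; Summit Workforce $82,710; Lower Recovery $1,750,650. Sum = $3,956,200.
Sum already equals the total — no adjustment.

Riverside Nutrition: $2,122,840 · Summit Workforce: $82,710 · Lower Recovery: $1,750,650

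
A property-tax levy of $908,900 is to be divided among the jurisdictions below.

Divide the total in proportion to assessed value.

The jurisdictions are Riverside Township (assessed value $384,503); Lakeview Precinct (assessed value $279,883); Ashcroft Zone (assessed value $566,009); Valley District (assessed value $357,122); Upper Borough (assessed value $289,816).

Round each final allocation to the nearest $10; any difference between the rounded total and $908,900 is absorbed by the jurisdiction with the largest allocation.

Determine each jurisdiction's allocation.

Riverside Township: $186,150 · Lakeview Precinct: $135,500 · Ashcroft Zone: $274,040 · Valley District: $172,900 · Upper Borough: $140,310

Sum of assessed value: 1,877,333.
Pro-rata amounts: Riverside Township 384,503/1,877,333 × $908,900 = 186,154.92; Lakeview Precinct 279,883/1,877,333 × $908,900 = 135,503.75; Ashcroft Zone 566,009/1,877,333 × $908,900 = 274,030.01; Valley District 357,122/1,877,333 × $908,900 = 172,898.57; Upper Borough 289,816/1,877,333 × $908,900 = 140,312.75.
At nearest $10: Riverside Township $186,150; Lakeview Precinct $135,500; Ashcroft Zone $274,030; Valley District $172,900; Upper Borough $140,310. Sum = $908,890.
Difference $908,900 − $908,890 = +$10 applied to largest allocation (Ashcroft Zone): Ashcroft Zone becomes $274,040.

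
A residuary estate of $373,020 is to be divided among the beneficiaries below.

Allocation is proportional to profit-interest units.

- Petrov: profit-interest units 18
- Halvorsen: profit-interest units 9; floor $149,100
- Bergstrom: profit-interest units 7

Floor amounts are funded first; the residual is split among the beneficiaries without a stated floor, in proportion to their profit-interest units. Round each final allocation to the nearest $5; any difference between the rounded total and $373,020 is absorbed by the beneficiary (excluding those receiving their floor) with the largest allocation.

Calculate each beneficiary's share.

Fund the minimums — Halvorsen $149,100. Residual $223,920.
Residual split over remaining profit-interest units 25: Petrov 161,222.40 → $161,220; Bergstrom 62,697.60 → $62,700.

Petrov: $161,220 · Halvorsen: $149,100 · Bergstrom: $62,700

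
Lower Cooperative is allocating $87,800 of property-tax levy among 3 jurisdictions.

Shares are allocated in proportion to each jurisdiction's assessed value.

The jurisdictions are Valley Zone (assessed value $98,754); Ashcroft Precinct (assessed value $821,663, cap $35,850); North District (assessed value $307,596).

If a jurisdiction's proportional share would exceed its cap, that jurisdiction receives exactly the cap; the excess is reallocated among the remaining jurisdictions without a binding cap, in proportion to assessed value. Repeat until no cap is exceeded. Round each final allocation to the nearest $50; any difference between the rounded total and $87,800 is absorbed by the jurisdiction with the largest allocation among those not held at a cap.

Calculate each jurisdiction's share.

Valley Zone: $12,650 · Ashcroft Precinct: $35,850 · North District: $39,300

Total assessed value = 1,228,013.
Proportional shares (ignoring caps): Valley Zone 7,060.68; Ashcroft Precinct 58,746.94; North District 21,992.38.
Cap binds for Ashcroft Precinct ($35,850); remaining pool $51,950 reallocated over remaining assessed value 406,350.
Redistributed shares: Valley Zone 12,625.25 → $12,650; North District 39,324.75 → $39,300.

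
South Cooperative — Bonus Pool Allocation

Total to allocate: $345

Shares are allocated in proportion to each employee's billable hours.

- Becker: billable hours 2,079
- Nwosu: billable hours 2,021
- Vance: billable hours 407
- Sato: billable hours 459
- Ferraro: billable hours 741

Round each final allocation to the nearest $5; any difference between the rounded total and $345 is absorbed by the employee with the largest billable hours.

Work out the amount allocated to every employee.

Becker: $125 | Nwosu: $120 | Vance: $25 | Sato: $30 | Ferraro: $45

Combined billable hours = 2,079 + 2,021 + 407 + 459 + 741 = 5,707.
Proportional shares: Becker 125.68; Nwosu 122.17; Vance 24.60; Sato 27.75; Ferraro 44.79.
At nearest $5: Becker $125; Nwosu $120; Vance $25; Sato $30; Ferraro $45. Sum = $345.
No rounding difference to absorb.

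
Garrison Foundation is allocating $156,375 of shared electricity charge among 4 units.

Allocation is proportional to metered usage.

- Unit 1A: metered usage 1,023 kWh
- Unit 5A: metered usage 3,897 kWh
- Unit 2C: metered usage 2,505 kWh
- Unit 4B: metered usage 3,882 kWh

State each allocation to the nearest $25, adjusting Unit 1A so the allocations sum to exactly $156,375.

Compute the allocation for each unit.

Unit 1A: $14,125; Unit 5A: $53,900; Unit 2C: $34,650; Unit 4B: $53,700

Metered usage total: 11,307.
Unrounded shares: Unit 1A 1,023/11,307 × $156,375 = 14,148.02; Unit 5A 3,897/11,307 × $156,375 = 53,895.23; Unit 2C 2,505/11,307 × $156,375 = 34,643.97; Unit 4B 3,882/11,307 × $156,375 = 53,687.78.
Rounded to nearest $25: Unit 1A $14,150; Unit 5A $53,900; Unit 2C $34,650; Unit 4B $53,700. Sum = $156,400.
Difference $156,375 − $156,400 = −$25 applied to Unit 1A: Unit 1A becomes $14,125.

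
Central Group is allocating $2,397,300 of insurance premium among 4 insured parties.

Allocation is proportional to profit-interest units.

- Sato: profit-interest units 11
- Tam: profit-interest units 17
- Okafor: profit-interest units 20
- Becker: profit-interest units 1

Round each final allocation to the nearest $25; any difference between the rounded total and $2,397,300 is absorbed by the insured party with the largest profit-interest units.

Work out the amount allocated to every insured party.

Sato: $538,175; Tam: $831,725; Okafor: $978,475; Becker: $48,925

Total profit-interest units = 49.
Pro-rata amounts: Sato 11/49 × $2,397,300 = 538,169.39; Tam 17/49 × $2,397,300 = 831,716.33; Okafor 20/49 × $2,397,300 = 978,489.80; Becker 1/49 × $2,397,300 = 48,924.49.
At nearest $25: Sato $538,175; Tam $831,725; Okafor $978,500; Becker $48,925. Sum = $2,397,325.
Difference $2,397,300 − $2,397,325 = −$25 applied to largest profit-interest units (Okafor): Okafor becomes $978,475.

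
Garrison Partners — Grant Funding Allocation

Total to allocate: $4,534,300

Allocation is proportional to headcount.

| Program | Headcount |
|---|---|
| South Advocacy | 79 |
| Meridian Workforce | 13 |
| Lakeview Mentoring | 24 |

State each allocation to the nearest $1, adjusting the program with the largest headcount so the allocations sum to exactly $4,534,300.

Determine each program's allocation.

South Advocacy: $3,088,015 · Meridian Workforce: $508,154 · Lakeview Mentoring: $938,131

Total headcount = 79 + 13 + 24 = 116.
Raw shares: South Advocacy 3,088,014.66; Meridian Workforce 508,154.31; Lakeview Mentoring 938,131.03.
At nearest $1: South Advocacy $3,088,015; Meridian Workforce $508,154; Lakeview Mentoring $938,131. Sum = $4,534,300.
Rounded total matches; no reconciliation needed.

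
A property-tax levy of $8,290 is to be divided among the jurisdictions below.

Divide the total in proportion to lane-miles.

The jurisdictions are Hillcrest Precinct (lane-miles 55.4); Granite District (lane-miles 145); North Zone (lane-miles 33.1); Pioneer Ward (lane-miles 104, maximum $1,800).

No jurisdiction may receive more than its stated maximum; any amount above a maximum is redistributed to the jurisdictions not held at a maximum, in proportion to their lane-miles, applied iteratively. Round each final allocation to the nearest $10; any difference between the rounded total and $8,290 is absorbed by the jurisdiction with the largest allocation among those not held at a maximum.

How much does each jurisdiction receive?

Sum of lane-miles: 337.5.
Proportional shares (ignoring caps): Hillcrest Precinct 1,360.79; Granite District 3,561.63; North Zone 813.03; Pioneer Ward 2,554.55.
Capped: Pioneer Ward ($1,800); residual $6,490 reallocated over remaining lane-miles 233.5.
Remaining shares: Hillcrest Precinct 1,539.81 → $1,540; Granite District 4,030.19 → $4,030; North Zone 920.00 → $920.

Hillcrest Precinct: $1,540; Granite District: $4,030; North Zone: $920; Pioneer Ward: $1,800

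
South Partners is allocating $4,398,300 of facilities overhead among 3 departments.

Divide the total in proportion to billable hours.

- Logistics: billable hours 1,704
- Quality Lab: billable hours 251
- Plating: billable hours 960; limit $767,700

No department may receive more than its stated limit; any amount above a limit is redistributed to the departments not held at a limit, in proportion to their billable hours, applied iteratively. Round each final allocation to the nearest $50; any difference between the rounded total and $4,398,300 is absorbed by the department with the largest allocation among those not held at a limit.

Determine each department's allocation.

Billable hours total: 2,915.
Pro-rata shares before constraints: Logistics 2,571,081.72; Quality Lab 378,721.54; Plating 1,448,496.74.
Capped: Plating ($767,700); residual $3,630,600 reallocated over remaining billable hours 1,955.
Redistributed shares: Logistics 3,164,471.82 → $3,164,450; Quality Lab 466,128.18 → $466,150.

Logistics: $3,164,450; Quality Lab: $466,150; Plating: $767,700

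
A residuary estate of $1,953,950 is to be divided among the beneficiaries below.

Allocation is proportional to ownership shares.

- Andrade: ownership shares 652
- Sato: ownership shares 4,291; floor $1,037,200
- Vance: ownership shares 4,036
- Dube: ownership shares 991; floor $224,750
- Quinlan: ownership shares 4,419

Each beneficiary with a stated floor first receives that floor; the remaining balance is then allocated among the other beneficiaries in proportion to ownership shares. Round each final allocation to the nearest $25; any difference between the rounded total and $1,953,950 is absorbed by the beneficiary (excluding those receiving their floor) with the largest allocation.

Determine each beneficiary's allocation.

Andrade: $49,550; Sato: $1,037,200; Vance: $306,675; Dube: $224,750; Quinlan: $335,775

Fund the minimums — Sato $1,037,200; Dube $224,750. Remaining pool $692,000.
Remaining pool split over remaining ownership shares 9,107: Andrade 49,542.55 → $49,550; Vance 306,677.50 → $306,675; Quinlan 335,779.95 → $335,775.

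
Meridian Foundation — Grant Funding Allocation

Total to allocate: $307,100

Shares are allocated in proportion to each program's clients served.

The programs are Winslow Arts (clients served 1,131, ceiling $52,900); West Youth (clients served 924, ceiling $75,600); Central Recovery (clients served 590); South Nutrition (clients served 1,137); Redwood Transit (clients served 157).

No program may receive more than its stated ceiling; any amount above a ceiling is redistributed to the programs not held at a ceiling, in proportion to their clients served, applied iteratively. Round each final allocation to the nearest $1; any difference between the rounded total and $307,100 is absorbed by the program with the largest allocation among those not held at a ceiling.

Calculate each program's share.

Winslow Arts: $52,900 | West Youth: $75,600 | Central Recovery: $55,931 | South Nutrition: $107,786 | Redwood Transit: $14,883

Combined clients served = 3,939.
Unconstrained shares: Winslow Arts 88,177.23; West Youth 72,038.69; Central Recovery 45,998.73; South Nutrition 88,645.01; Redwood Transit 12,240.34.
Cap binds for Winslow Arts ($52,900); remaining pool $254,200 reallocated over remaining clients served 2,808.
Cap binds for West Youth ($75,600); remaining pool $178,600 reallocated over remaining clients served 1,884.
Remaining shares: Central Recovery 55,931.00 → $55,931; South Nutrition 107,785.67 → $107,786; Redwood Transit 14,883.33 → $14,883.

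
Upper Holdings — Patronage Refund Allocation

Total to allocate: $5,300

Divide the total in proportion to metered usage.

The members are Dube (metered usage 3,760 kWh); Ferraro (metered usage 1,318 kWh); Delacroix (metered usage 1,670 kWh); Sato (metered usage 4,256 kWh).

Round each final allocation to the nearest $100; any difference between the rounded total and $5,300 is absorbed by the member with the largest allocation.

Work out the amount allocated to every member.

Dube: $1,800 · Ferraro: $600 · Delacroix: $800 · Sato: $2,100

Metered usage total: 11,004.
Unrounded shares: Dube 3,760/11,004 × $5,300 = 1,810.98; Ferraro 1,318/11,004 × $5,300 = 634.81; Delacroix 1,670/11,004 × $5,300 = 804.34; Sato 4,256/11,004 × $5,300 = 2,049.87.
Rounded to nearest $100: Dube $1,800; Ferraro $600; Delacroix $800; Sato $2,000. Sum = $5,200.
Difference $5,300 − $5,200 = +$100 applied to largest allocation (Sato): Sato becomes $2,100.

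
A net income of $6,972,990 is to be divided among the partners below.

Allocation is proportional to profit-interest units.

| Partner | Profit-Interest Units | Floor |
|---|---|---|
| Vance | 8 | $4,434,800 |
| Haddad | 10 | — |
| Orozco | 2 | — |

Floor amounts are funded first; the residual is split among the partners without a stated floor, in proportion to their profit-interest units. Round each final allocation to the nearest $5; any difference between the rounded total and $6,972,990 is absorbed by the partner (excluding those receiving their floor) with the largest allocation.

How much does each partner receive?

Vance: $4,434,800 | Haddad: $2,115,160 | Orozco: $423,030

Minimums first: Vance $4,434,800. Residual $2,538,190.
Residual split over remaining profit-interest units 12: Haddad 2,115,158.33 → $2,115,160; Orozco 423,031.67 → $423,030.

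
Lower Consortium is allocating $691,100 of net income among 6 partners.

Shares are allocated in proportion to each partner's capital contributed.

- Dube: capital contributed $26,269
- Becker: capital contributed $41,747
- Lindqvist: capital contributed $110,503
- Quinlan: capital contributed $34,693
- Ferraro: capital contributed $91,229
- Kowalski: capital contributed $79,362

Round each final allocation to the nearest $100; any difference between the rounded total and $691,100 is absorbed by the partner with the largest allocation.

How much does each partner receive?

Dube: $47,300 | Becker: $75,200 | Lindqvist: $198,900 | Quinlan: $62,500 | Ferraro: $164,300 | Kowalski: $142,900

Total capital contributed = 383,803.
Proportional shares: Dube 26,269/383,803 × $691,100 = 47,301.63; Becker 41,747/383,803 × $691,100 = 75,172.29; Lindqvist 110,503/383,803 × $691,100 = 198,978.70; Quinlan 34,693/383,803 × $691,100 = 62,470.41; Ferraro 91,229/383,803 × $691,100 = 164,272.72; Kowalski 79,362/383,803 × $691,100 = 142,904.25.
After rounding ($100): Dube $47,300; Becker $75,200; Lindqvist $199,000; Quinlan $62,500; Ferraro $164,300; Kowalski $142,900. Sum = $691,200.
Difference $691,100 − $691,200 = −$100 applied to largest allocation (Lindqvist): Lindqvist becomes $198,900.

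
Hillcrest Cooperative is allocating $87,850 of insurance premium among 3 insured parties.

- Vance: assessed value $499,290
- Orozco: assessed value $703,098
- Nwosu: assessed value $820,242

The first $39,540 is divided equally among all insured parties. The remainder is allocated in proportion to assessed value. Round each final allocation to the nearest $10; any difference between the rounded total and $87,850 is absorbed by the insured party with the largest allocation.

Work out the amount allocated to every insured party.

First tranche $39,540 split equally: $13,180 each.
Remainder $48,310 by assessed value (total 2,022,630): Vance 11,925.41 → $11,930; Orozco 16,793.32 → $16,790; Nwosu 19,591.27 → $19,590.
Totals: Vance $13,180 + $11,930 = $25,110; Orozco $13,180 + $16,790 = $29,970; Nwosu $13,180 + $19,590 = $32,770.

Vance: $25,110; Orozco: $29,970; Nwosu: $32,770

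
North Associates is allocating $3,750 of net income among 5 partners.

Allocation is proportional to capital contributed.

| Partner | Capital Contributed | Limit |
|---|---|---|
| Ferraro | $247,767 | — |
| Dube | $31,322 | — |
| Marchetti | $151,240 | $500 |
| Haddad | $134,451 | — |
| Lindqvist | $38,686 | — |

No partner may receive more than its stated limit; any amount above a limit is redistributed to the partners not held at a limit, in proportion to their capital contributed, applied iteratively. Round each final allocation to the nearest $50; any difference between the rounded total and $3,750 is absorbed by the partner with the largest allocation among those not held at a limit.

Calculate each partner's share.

Combined capital contributed = 603,466.
Pro-rata shares before constraints: Ferraro 1,539.65; Dube 194.64; Marchetti 939.82; Haddad 835.49; Lindqvist 240.40.
Capped: Marchetti ($500); remaining pool $3,250 reallocated over remaining capital contributed 452,226.
Redistributed shares: Ferraro 1,780.62 → $1,800; Dube 225.10 → $250; Haddad 966.26 → $950; Lindqvist 278.02 → $300.
Rounding difference −$50 applied to Ferraro → $1,750.

Ferraro: $1,750; Dube: $250; Marchetti: $500; Haddad: $950; Lindqvist: $300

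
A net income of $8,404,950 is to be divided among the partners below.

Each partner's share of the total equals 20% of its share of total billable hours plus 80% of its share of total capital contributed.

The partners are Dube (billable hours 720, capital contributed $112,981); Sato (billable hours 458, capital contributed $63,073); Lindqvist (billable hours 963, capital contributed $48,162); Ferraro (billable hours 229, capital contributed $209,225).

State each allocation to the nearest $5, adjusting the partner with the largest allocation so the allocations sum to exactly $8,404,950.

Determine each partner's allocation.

Totals — billable hours 2,370, capital contributed 433,441.
Composite weights (20% billable hours + 80% capital contributed): Dube 0.2693; Sato 0.1551; Lindqvist 0.1702; Ferraro 0.4055.
Raw shares: Dube 2,263,352.09; Sato 1,303,299.50; Lindqvist 1,430,171.15; Ferraro 3,408,127.26.
Rounded to nearest $5: Dube $2,263,350; Sato $1,303,300; Lindqvist $1,430,170; Ferraro $3,408,125. Sum = $8,404,945.
Difference $8,404,950 − $8,404,945 = +$5 applied to largest allocation (Ferraro): Ferraro becomes $3,408,130.

Dube: $2,263,350 · Sato: $1,303,300 · Lindqvist: $1,430,170 · Ferraro: $3,408,130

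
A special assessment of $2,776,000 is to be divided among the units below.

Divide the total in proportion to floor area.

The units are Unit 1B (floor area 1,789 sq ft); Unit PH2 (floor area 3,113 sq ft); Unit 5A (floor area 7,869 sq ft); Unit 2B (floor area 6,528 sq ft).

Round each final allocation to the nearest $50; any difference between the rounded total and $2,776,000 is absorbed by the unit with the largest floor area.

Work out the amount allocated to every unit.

Unit 1B: $257,350 · Unit PH2: $447,800 · Unit 5A: $1,131,850 · Unit 2B: $939,000

Floor area total: 1,789 + 3,113 + 7,869 + 6,528 = 19,299.
Unrounded shares: Unit 1B 257,332.71; Unit PH2 447,779.06; Unit 5A 1,131,889.94; Unit 2B 938,998.29.
Rounded to nearest $50: Unit 1B $257,350; Unit PH2 $447,800; Unit 5A $1,131,900; Unit 2B $939,000. Sum = $2,776,050.
Difference $2,776,000 − $2,776,050 = −$50 applied to largest floor area (Unit 5A): Unit 5A becomes $1,131,850.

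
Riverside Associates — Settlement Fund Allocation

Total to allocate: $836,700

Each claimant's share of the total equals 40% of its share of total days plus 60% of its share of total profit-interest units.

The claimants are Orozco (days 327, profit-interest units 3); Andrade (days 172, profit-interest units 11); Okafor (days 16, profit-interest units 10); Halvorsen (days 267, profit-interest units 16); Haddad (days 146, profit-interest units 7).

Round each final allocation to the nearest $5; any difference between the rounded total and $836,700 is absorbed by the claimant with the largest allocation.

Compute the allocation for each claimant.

Orozco: $149,975 · Andrade: $179,525 · Okafor: $112,585 · Halvorsen: $267,190 · Haddad: $127,425

Totals — days 928, profit-interest units 47.
Blended shares (40% days + 60% profit-interest units): Orozco 0.1792; Andrade 0.2146; Okafor 0.1346; Halvorsen 0.3193; Haddad 0.1523.
Proportional shares: Orozco 149,975.25; Andrade 179,525.25; Okafor 112,583.11; Halvorsen 267,193.05; Haddad 127,423.33.
After rounding ($5): Orozco $149,975; Andrade $179,525; Okafor $112,585; Halvorsen $267,195; Haddad $127,425. Sum = $836,705.
Difference $836,700 − $836,705 = −$5 applied to largest allocation (Halvorsen): Halvorsen becomes $267,190.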